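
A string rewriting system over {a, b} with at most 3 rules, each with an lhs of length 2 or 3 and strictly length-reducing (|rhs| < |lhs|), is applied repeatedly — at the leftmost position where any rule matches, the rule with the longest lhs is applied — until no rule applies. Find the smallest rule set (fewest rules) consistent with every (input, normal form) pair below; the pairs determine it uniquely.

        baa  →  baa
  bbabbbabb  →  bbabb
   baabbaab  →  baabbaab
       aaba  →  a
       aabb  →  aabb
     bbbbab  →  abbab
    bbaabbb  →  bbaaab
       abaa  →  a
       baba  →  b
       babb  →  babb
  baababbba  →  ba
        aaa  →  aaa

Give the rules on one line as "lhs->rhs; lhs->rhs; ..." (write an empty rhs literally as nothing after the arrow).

aba->; bbb->ab

  | baa
  | bbabbbabb => bbaababb => bbabb
  | baabbaab
  | aaba => a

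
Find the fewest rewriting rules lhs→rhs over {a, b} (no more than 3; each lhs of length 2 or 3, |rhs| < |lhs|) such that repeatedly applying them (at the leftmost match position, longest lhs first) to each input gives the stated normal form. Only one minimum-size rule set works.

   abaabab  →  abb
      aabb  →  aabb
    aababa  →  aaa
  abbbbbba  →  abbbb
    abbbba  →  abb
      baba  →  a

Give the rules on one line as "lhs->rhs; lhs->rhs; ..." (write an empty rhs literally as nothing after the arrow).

baa->bb; bab->; bba->

  | abaabab => abbbab => abb
  | aabb
  | aababa => aaa
  | abbbbbba => abbbb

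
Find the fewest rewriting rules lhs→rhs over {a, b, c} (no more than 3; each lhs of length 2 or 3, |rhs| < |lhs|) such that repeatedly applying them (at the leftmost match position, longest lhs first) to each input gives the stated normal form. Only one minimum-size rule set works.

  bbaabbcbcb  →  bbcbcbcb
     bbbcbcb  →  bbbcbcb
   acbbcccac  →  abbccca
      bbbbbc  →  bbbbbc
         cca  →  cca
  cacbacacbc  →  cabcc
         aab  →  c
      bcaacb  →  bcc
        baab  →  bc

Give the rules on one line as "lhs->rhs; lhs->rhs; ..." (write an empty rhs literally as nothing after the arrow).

  | bbaabbcbcb => bbcbcbcb
  | bbbcbcb
  | acbbcccac => abbcccac => abbccca
  | bbbbbc

aab->c; ac->a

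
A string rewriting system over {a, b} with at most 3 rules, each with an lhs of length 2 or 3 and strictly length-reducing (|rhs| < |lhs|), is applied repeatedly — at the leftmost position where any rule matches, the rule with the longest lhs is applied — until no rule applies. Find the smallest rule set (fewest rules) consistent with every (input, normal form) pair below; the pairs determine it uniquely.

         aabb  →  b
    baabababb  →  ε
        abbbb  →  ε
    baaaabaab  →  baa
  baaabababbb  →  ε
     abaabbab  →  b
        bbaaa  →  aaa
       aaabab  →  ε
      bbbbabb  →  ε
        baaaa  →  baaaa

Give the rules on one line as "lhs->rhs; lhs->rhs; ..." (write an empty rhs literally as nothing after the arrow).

aab->; ab->b; bb->

  | aabb => b
  | baabababb => bababb => bbabb => abb => bb => ε
  | abbbb => bbbb => bb => ε
  | baaaabaab => baaaab => baa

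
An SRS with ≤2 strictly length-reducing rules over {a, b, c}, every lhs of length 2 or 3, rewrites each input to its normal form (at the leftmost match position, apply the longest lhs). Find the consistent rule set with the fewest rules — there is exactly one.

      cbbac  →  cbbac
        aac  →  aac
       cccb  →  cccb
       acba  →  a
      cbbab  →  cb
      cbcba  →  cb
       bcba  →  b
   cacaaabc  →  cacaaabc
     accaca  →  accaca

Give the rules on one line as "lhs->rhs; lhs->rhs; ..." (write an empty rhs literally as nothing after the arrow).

bab->; cba->

  | cbbac
  | aac
  | cccb
  | acba => a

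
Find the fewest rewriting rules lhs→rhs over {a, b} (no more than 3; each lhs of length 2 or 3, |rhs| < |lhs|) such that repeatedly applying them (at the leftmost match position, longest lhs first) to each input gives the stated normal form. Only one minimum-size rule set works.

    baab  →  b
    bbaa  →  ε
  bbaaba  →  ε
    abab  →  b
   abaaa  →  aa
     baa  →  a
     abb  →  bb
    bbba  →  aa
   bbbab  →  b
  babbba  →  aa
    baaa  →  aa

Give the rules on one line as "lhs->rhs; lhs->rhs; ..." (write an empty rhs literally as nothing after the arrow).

ab->b; ba->; bbb->a

  | baab => ab => b
  | bbaa => ba => ε
  | bbaaba => baba => ba => ε
  | abab => bab => b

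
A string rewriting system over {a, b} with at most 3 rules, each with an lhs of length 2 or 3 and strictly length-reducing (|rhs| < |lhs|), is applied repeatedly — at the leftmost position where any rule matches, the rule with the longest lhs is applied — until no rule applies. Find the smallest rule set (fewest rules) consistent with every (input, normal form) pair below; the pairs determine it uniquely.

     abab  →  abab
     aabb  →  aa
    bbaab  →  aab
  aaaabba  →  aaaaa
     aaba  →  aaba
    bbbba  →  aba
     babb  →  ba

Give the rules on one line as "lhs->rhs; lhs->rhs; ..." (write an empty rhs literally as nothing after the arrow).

  | abab
  | aabb => aa
  | bbaab => aab
  | aaaabba => aaaaa

bb->; bbb->a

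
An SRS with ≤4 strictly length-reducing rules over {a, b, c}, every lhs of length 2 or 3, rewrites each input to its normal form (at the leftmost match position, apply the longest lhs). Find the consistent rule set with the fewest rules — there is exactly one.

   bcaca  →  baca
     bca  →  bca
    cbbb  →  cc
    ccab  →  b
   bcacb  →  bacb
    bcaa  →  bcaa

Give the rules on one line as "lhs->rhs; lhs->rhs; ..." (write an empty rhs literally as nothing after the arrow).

bbb->c; cac->ac; cca->

  | bcaca => baca
  | bca
  | cbbb => cc
  | ccab => b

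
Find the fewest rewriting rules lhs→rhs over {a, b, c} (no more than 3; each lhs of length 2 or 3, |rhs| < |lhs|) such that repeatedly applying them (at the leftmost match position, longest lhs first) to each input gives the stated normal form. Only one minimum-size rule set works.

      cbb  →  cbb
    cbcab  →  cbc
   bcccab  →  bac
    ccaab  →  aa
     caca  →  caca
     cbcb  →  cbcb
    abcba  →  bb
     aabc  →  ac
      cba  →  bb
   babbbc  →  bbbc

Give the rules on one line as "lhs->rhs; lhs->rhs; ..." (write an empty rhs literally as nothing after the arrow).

ab->; cba->bb; cc->a

  | cbb
  | cbcab => cbc
  | bcccab => bacab => bac
  | ccaab => aaab => aa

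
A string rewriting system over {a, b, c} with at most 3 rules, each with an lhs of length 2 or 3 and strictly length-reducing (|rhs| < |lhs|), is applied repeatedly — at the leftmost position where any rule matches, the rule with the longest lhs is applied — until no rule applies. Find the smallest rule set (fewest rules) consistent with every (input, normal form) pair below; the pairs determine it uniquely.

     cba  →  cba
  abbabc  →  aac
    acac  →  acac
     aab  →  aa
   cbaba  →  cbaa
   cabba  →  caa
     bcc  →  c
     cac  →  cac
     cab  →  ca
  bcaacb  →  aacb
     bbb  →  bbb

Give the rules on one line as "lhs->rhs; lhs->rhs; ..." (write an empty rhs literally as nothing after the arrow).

  | cba
  | abbabc => ababc => aabc => aac
  | acac
  | aab => aa

ab->a; bc->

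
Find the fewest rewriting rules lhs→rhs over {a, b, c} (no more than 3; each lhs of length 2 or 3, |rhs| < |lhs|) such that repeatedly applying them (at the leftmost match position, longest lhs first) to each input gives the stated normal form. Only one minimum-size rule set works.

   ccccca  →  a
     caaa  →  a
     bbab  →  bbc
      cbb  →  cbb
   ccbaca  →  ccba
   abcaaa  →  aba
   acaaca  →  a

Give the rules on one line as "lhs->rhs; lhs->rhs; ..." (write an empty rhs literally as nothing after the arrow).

aa->a; bab->bc; ca->a

  | ccccca => cccca => ccca => cca => ca => a
  | caaa => aaa => aa => a
  | bbab => bbc
  | cbb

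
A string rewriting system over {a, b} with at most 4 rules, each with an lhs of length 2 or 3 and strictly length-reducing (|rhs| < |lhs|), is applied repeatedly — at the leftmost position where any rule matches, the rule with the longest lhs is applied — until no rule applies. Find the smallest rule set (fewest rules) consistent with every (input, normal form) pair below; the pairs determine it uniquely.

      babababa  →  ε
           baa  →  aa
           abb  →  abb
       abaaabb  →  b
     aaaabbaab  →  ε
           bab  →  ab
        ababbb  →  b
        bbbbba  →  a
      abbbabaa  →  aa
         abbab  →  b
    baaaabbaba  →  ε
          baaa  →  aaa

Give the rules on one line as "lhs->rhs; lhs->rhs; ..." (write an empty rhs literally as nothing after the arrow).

aab->; aba->; ba->a; bbb->b

  | babababa => abababa => baba => aba => ε
  | baa => aa
  | abb
  | abaaabb => aabb => b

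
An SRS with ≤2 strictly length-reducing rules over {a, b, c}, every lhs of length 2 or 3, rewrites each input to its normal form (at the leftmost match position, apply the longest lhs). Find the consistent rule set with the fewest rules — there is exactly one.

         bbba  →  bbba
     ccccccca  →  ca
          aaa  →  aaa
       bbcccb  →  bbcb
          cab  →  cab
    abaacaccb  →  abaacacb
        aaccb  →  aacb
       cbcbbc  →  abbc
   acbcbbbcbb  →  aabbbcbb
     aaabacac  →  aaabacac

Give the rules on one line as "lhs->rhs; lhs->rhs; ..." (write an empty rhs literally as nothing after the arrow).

  | bbba
  | ccccccca => cccccca => ccccca => cccca => ccca => cca => ca
  | aaa
  | bbcccb => bbccb => bbcb

cbc->a; cc->c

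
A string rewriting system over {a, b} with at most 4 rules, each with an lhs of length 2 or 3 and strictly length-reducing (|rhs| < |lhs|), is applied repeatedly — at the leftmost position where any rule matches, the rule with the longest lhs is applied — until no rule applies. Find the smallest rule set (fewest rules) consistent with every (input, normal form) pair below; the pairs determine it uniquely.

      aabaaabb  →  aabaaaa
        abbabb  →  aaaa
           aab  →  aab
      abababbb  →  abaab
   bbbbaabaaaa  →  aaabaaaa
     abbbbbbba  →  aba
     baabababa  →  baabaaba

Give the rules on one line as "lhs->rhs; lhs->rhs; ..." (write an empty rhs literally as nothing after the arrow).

  | aabaaabb => aabaaaa
  | abbabb => aaabb => aaaa
  | aab
  | abababbb => abaabbb => abaab

bab->ba; bb->a; bbb->b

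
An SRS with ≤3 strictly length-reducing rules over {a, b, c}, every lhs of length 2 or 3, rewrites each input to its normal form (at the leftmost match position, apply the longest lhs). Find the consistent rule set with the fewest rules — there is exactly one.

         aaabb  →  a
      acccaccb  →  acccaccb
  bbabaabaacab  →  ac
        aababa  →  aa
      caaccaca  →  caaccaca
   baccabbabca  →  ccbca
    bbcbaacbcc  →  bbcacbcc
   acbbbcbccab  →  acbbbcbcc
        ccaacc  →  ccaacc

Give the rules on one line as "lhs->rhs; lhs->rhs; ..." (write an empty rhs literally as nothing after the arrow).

ab->; ba->

  | aaabb => aab => a
  | acccaccb
  | bbabaabaacab => bbaabaacab => babaacab => baacab => acab => ac
  | aababa => aaba => aa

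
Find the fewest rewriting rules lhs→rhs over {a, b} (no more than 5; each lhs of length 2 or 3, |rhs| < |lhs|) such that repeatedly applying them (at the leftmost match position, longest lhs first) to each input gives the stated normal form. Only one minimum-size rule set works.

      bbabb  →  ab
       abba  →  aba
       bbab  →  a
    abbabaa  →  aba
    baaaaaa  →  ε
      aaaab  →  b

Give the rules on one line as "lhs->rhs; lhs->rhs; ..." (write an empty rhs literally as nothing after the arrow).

aa->b; abb->ab; baa->; bb->a

  | bbabb => aabb => bbb => ab
  | abba => aba
  | bbab => aab => bb => a
  | abbabaa => ababaa => aba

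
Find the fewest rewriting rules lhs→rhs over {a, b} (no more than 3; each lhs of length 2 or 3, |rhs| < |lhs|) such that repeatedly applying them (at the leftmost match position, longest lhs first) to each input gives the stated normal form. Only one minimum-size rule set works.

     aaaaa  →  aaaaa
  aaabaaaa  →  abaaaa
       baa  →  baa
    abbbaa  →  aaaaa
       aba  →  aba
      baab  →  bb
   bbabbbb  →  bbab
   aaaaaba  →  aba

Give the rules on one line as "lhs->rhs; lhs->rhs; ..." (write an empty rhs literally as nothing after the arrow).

aab->b; bbb->aa

  | aaaaa
  | aaabaaaa => abaaaa
  | baa
  | abbbaa => aaaaa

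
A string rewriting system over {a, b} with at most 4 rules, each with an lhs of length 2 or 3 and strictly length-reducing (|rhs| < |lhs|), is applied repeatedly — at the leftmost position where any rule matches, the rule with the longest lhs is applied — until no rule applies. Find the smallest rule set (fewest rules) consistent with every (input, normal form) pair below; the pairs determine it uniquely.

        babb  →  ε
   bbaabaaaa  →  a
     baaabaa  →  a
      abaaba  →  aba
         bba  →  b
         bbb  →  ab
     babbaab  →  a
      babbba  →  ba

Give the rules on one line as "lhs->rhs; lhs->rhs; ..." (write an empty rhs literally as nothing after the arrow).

aa->b; baa->; bb->a

  | babb => baa => ε
  | bbaabaaaa => aaabaaaa => babaaaa => baaa => a
  | baaabaa => abaa => a
  | abaaba => aba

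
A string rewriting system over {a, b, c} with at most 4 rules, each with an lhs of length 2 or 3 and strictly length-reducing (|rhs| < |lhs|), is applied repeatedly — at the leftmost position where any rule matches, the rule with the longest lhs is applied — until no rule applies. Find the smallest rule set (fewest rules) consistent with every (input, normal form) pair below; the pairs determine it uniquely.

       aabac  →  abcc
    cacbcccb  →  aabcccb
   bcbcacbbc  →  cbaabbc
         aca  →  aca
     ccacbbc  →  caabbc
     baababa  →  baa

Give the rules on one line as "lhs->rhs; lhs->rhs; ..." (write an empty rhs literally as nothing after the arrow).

aba->bc; acb->a; bcb->cb; cac->aa

  | aabac => abcc
  | cacbcccb => aabcccb
  | bcbcacbbc => cbcacbbc => cbaabbc
  | aca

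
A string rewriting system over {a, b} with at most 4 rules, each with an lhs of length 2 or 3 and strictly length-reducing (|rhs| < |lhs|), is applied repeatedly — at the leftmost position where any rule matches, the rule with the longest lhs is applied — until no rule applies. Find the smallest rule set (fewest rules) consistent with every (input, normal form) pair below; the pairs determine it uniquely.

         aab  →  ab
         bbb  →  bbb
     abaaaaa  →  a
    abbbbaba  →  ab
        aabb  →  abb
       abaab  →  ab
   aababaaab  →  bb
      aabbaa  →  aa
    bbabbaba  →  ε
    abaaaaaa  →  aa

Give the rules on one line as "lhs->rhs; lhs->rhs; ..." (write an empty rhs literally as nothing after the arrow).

aaa->b; aab->ab; ba->; bba->

  | aab => ab
  | bbb
  | abaaaaa => aaaaa => baa => a
  | abbbbaba => abbba => ab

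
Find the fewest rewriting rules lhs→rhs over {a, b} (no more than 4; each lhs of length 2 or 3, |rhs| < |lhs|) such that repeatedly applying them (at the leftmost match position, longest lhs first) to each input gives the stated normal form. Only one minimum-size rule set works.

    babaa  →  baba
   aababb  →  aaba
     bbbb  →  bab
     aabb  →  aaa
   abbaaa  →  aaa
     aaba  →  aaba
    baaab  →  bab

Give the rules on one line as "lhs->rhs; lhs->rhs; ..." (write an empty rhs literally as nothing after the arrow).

  | babaa => baba
  | aababb => aabaa => aaba
  | bbbb => bab
  | aabb => aaa

baa->ba; bb->a; bba->; bbb->ba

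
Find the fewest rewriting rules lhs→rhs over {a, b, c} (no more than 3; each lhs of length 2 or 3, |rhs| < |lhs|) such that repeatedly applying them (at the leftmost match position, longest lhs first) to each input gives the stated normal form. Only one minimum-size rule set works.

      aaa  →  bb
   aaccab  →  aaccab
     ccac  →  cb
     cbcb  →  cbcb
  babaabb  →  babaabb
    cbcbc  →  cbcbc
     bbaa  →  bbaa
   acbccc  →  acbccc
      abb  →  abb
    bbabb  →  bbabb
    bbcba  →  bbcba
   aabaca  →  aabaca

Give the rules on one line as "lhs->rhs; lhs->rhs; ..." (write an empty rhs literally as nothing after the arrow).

aaa->bb; cac->b

  | aaa => bb
  | aaccab
  | ccac => cb
  | cbcb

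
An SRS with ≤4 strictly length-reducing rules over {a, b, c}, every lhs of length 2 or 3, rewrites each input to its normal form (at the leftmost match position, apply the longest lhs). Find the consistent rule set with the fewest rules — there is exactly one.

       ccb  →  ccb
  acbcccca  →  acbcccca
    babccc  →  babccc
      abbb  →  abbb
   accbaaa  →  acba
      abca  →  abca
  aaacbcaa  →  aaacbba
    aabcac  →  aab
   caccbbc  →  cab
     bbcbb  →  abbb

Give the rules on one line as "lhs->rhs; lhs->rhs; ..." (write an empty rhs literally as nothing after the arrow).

baa->a; bbc->ab; caa->ba; cac->

  | ccb
  | acbcccca
  | babccc
  | abbb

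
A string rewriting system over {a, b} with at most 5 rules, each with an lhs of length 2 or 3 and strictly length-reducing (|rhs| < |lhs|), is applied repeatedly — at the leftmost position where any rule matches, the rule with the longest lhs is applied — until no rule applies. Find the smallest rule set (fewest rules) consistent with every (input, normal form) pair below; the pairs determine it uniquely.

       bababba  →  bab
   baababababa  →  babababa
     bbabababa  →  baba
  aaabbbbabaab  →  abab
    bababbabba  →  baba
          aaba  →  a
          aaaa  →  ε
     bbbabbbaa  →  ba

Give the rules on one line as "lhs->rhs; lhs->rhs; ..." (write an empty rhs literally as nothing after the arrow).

aa->b; aab->; bb->; bba->ab

  | bababba => babaab => bab
  | baababababa => babababa
  | bbabababa => abbababa => aabbaba => baba
  | aaabbbbabaab => babbbbabaab => babbabaab => baabbaab => bbaab => abab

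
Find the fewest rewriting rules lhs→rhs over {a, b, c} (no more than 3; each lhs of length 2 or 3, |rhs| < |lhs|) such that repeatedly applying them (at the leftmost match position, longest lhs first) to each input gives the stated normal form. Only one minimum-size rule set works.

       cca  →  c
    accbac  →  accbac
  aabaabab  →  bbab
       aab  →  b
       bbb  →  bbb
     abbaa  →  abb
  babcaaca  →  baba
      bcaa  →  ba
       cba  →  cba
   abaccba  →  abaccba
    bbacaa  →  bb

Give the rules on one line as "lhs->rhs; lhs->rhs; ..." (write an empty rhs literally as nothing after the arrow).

aa->; ca->

  | cca => c
  | accbac
  | aabaabab => baabab => bbab
  | aab => b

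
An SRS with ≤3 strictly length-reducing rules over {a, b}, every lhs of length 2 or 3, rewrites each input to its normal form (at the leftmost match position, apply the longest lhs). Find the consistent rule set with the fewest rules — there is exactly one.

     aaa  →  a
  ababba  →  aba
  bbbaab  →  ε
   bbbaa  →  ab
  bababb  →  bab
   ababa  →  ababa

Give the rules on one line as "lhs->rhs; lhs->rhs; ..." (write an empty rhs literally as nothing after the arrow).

aa->; bb->a

  | aaa => a
  | ababba => abaaa => aba
  | bbbaab => abaab => abb => aa => ε
  | bbbaa => abaa => ab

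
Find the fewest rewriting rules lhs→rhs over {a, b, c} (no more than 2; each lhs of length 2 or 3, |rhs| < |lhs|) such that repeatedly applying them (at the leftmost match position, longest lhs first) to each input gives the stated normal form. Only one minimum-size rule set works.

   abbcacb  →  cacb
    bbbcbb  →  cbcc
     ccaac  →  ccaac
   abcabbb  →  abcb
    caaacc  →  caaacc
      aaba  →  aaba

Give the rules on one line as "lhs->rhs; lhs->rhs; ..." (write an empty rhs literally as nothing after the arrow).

  | abbcacb => cacb
  | bbbcbb => cbcbb => cbcc
  | ccaac
  | abcabbb => abcb

abb->; bb->c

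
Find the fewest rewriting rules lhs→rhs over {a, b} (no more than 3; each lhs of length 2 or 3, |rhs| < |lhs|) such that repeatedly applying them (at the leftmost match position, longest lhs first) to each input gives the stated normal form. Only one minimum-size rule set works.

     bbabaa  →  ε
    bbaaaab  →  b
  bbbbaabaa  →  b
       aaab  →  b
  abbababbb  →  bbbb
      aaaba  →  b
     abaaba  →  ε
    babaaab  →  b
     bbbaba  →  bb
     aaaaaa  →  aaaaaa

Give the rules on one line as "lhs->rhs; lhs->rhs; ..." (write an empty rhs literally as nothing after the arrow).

  | bbabaa => bbaa => ba => ε
  | bbaaaab => baaab => aab => ab => b
  | bbbbaabaa => bbbabaa => bbbaa => bba => b
  | aaab => aab => ab => b

ab->b; aba->b; ba->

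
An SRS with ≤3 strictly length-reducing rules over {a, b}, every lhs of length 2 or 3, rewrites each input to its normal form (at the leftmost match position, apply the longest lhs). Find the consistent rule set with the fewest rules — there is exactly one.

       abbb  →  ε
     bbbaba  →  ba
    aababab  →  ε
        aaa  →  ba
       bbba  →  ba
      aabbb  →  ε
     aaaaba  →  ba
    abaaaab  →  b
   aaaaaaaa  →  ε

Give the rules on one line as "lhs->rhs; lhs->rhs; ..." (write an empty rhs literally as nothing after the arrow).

  | abbb => bb => ε
  | bbbaba => baba => ba
  | aababab => bbabab => abab => ab => ε
  | aaa => ba

aa->b; ab->; bb->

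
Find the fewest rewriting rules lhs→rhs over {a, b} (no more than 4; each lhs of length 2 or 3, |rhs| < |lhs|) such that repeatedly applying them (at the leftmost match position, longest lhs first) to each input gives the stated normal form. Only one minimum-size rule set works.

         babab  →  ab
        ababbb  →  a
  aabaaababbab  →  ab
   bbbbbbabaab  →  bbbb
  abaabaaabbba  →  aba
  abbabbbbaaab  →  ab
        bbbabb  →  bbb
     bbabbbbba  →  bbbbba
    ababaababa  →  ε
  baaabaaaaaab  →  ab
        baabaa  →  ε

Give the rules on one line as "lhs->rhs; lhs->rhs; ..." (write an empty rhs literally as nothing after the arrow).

  | babab => ab
  | ababbb => abb => a
  | aabaaababbab => abaaababbab => abababbab => aabbab => abbab => aab => ab
  | bbbbbbabaab => bbbbbaab => bbbbbab => bbbb

aa->; aab->ab; abb->a; bab->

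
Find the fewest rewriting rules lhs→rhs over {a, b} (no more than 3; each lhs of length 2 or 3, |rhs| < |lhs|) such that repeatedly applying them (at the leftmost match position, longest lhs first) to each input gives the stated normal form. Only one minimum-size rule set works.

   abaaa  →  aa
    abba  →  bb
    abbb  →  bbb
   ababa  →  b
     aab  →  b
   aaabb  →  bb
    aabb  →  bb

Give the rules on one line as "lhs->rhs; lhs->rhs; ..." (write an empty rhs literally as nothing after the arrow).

ab->b; aba->; ba->b

  | abaaa => aa
  | abba => bba => bb
  | abbb => bbb
  | ababa => ba => b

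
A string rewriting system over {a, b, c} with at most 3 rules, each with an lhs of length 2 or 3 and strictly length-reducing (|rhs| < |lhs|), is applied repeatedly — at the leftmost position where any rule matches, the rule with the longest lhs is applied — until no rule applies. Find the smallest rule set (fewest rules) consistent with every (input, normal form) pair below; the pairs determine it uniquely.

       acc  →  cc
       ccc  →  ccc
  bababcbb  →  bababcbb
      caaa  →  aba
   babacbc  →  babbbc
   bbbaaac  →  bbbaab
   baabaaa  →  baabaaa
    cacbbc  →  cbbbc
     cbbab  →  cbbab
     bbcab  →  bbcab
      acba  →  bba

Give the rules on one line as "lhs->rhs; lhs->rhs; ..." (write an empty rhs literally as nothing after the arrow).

  | acc => cc
  | ccc
  | bababcbb
  | caaa => aba

ac->b; acc->cc; caa->ab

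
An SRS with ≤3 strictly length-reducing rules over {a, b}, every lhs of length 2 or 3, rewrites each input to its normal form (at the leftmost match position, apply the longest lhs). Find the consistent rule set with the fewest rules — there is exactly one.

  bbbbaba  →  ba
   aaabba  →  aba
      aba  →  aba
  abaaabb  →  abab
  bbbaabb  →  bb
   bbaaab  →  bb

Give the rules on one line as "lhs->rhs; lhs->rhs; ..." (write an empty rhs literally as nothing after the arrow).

aab->bb; bba->; bbb->b

  | bbbbaba => bbaba => ba
  | aaabba => abbba => aba
  | aba
  | abaaabb => ababbb => abab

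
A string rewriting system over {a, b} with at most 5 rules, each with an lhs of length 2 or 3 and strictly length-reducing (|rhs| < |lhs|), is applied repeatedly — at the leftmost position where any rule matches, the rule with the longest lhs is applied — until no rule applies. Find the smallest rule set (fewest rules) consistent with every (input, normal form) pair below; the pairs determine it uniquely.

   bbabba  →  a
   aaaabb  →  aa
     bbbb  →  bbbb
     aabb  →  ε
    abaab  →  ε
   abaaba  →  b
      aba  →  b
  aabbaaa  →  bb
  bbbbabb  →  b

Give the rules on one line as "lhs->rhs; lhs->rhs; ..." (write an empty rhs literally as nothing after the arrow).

ab->; aba->b; ba->a; baa->bb

  | bbabba => babba => abba => ba => a
  | aaaabb => aaab => aa
  | bbbb
  | aabb => ab => ε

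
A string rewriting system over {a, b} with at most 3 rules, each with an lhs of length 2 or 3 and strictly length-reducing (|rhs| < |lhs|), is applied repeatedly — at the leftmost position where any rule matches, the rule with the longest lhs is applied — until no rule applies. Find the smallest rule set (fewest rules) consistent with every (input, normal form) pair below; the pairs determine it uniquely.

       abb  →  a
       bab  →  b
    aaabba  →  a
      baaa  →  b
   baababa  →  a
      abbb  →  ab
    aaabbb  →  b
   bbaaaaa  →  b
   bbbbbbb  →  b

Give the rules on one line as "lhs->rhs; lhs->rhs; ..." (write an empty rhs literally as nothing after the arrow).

aa->b; ba->; bb->

  | abb => a
  | bab => b
  | aaabba => babba => bba => a
  | baaa => aa => b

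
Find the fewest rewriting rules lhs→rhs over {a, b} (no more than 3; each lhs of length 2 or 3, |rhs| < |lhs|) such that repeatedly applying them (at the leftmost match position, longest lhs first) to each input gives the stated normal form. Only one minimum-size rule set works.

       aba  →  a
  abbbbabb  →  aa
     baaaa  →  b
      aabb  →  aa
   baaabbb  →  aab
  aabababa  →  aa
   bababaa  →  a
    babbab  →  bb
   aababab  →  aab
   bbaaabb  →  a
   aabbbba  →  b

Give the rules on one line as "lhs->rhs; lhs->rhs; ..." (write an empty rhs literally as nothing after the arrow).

aaa->b; abb->a; ba->

  | aba => a
  | abbbbabb => abbabb => aabb => aa
  | baaaa => aaa => b
  | aabb => aa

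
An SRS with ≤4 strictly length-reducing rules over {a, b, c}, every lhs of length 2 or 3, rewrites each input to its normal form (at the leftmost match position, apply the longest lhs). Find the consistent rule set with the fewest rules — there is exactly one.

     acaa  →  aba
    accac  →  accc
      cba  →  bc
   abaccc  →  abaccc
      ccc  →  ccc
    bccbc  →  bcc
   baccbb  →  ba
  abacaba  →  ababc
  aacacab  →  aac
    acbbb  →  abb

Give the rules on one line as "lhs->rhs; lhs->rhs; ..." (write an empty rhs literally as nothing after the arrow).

  | acaa => aba
  | accac => accc
  | cba => bc
  | abaccc

ca->c; caa->ba; cb->; cba->bc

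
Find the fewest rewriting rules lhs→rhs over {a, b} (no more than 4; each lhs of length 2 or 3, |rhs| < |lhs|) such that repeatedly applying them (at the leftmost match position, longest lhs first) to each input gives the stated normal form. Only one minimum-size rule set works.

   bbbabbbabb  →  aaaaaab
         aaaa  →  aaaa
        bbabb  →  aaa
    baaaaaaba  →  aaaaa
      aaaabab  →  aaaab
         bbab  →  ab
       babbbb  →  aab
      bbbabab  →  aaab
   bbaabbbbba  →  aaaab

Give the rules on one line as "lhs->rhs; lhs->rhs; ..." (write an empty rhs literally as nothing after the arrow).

ba->; bb->b; bba->ab; bbb->aa

  | bbbabbbabb => aaabbbabb => aaaaaabb => aaaaaab
  | aaaa
  | bbabb => abbb => aaa
  | baaaaaaba => aaaaaba => aaaaa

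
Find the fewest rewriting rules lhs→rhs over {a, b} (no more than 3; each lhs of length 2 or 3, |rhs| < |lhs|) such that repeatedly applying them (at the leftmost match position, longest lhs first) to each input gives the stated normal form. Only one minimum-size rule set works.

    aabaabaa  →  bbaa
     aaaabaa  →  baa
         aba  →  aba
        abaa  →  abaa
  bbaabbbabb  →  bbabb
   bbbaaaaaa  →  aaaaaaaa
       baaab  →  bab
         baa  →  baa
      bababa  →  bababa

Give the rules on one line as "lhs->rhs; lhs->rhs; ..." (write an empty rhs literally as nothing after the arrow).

aab->b; bbb->aa

  | aabaabaa => baabaa => bbaa
  | aaaabaa => aabaa => baa
  | aba
  | abaa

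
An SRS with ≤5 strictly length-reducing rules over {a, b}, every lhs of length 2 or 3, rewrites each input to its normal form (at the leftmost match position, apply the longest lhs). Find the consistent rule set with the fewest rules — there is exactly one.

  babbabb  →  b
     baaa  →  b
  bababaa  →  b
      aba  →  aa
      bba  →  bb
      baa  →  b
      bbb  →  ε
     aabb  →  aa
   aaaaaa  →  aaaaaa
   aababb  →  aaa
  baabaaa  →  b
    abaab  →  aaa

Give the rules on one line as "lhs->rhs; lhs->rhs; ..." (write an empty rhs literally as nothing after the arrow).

  | babbabb => bababb => baabb => babb => bab => ba => b
  | baaa => baa => ba => b
  | bababaa => baabaa => babaa => baaa => baa => ba => b
  | aba => aa

ab->a; ba->b; bab->ba; bbb->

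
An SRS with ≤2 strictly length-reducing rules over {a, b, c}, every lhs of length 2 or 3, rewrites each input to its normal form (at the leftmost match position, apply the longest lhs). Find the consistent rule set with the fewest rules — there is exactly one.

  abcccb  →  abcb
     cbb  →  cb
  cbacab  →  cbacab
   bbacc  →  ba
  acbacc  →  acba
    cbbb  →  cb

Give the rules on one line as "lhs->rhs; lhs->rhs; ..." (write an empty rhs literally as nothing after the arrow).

  | abcccb => abcb
  | cbb => cb
  | cbacab
  | bbacc => bacc => ba

bb->b; cc->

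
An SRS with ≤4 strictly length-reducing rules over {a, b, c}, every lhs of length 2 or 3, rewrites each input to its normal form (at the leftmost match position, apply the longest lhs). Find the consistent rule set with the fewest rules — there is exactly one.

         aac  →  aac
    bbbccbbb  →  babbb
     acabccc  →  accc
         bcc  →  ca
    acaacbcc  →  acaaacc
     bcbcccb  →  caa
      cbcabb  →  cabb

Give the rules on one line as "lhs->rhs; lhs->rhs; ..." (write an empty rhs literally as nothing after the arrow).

abc->; acb->aa; bc->; bcc->ca

  | aac
  | bbbccbbb => bbcabbb => babbb
  | acabccc => accc
  | bcc => ca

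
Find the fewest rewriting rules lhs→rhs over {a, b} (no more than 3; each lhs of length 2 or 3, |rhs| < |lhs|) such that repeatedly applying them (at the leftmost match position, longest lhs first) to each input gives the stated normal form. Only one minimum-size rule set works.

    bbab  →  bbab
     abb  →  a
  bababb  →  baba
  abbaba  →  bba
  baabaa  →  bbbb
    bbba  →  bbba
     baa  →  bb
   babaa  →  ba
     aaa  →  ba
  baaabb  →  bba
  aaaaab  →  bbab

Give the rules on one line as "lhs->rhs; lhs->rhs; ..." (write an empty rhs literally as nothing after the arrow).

  | bbab
  | abb => a
  | bababb => baba
  | abbaba => aaba => bba

aa->b; abb->a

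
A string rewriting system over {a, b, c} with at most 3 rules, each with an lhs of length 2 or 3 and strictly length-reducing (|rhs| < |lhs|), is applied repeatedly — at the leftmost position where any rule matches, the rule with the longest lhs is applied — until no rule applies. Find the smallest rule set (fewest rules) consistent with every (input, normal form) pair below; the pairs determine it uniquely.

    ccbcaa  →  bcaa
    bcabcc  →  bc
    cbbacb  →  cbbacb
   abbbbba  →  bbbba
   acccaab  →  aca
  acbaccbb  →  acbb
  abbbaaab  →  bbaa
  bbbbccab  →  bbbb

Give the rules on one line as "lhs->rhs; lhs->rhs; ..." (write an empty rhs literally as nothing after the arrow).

  | ccbcaa => bcaa
  | bcabcc => bccc => bc
  | cbbacb
  | abbbbba => bbbba

ab->; cc->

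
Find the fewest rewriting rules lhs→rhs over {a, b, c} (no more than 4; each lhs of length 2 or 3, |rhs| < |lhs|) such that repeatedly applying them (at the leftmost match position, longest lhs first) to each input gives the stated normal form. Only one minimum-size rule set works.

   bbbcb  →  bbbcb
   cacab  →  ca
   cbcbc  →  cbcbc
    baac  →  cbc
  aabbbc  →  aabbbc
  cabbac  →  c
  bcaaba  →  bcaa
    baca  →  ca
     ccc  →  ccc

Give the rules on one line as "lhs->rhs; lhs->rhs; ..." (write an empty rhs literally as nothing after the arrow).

ba->; baa->cb; cab->

  | bbbcb
  | cacab => ca
  | cbcbc
  | baac => cbc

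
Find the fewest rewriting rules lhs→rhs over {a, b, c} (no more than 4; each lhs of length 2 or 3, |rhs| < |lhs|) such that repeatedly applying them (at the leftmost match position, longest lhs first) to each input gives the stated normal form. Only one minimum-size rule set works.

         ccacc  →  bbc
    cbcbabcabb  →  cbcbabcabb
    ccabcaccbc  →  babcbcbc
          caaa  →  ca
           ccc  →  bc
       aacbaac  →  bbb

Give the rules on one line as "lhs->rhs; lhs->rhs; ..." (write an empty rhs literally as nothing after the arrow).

aa->a; ac->b; cc->b

  | ccacc => bacc => bbc
  | cbcbabcabb
  | ccabcaccbc => babcaccbc => babcbcbc
  | caaa => caa => ca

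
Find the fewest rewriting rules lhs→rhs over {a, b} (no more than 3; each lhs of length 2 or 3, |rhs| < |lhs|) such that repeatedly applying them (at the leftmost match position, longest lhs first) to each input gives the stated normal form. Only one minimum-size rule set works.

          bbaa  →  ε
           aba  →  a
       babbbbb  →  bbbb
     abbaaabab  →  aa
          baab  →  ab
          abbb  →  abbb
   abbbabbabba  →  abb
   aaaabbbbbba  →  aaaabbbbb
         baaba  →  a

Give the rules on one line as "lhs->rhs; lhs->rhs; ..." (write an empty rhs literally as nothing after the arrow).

  | bbaa => ba => ε
  | aba => a
  | babbbbb => bbbb
  | abbaaabab => abaabab => aabab => aa

ba->; bab->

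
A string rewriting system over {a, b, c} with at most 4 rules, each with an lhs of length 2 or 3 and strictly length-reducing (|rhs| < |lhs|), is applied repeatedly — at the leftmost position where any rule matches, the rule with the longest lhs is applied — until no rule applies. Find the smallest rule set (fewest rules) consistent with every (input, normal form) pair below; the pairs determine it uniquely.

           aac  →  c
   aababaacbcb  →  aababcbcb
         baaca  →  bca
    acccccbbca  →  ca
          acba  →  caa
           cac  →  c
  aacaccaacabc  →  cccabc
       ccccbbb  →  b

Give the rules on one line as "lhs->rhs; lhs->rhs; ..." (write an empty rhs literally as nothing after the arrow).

  | aac => c
  | aababaacbcb => aababcbcb
  | baaca => bca
  | acccccbbca => ccccbbca => ccbca => ca

aac->c; ac->; acb->ca; ccb->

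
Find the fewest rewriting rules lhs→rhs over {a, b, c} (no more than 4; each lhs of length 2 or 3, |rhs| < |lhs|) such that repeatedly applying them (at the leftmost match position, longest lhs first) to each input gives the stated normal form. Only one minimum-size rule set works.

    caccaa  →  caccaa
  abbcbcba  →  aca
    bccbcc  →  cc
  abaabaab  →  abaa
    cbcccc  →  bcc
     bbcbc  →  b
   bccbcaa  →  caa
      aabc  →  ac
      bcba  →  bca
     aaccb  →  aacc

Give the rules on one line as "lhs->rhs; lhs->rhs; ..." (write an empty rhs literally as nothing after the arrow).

  | caccaa
  | abbcbcba => accbcba => acccba => abba => aca
  | bccbcc => bcccc => bbc => cc
  | abaabaab => abaaab => abaa

aab->a; bb->c; cb->c; ccc->b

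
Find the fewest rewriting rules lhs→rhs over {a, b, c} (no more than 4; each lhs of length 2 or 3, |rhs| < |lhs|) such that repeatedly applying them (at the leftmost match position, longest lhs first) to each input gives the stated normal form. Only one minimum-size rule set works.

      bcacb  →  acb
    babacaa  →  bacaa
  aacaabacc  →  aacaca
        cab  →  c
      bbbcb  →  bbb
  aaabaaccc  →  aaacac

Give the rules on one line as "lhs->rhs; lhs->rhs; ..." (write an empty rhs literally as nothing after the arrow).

  | bcacb => acb
  | babacaa => bacaa
  | aacaabacc => aacaacc => aacaca
  | cab => c

ab->; acc->ca; bc->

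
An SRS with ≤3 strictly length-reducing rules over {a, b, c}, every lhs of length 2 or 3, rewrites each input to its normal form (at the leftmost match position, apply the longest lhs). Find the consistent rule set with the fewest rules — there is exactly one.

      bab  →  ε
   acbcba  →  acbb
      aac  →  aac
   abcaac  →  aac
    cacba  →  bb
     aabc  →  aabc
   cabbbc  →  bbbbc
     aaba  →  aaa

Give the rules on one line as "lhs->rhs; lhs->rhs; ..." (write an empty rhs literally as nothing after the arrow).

ba->a; bab->; ca->b

  | bab => ε
  | acbcba => acbca => acbb
  | aac
  | abcaac => abbac => abac => aac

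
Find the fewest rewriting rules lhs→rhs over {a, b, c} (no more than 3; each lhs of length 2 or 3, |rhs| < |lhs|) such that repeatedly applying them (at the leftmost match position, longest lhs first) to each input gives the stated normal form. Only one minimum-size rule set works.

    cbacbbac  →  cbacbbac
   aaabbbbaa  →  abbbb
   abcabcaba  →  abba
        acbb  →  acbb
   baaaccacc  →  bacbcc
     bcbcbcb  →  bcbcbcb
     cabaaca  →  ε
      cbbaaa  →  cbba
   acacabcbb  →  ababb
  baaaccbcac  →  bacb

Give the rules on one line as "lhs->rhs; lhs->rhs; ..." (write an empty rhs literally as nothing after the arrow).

aa->; bbc->a; ca->b

  | cbacbbac
  | aaabbbbaa => abbbbaa => abbbb
  | abcabcaba => abbbcaba => abaaba => abba
  | acbb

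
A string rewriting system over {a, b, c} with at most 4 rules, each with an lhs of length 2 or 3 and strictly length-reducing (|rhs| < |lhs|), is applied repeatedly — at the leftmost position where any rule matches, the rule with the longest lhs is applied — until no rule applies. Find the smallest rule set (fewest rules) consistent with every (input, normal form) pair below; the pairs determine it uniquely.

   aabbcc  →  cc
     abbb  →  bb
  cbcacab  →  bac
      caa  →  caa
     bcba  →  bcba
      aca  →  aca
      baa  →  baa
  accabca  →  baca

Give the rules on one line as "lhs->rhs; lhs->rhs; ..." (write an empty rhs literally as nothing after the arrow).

  | aabbcc => abcc => cc
  | abbb => bb
  | cbcacab => bacab => bac
  | caa

ab->; acc->ba; cbc->b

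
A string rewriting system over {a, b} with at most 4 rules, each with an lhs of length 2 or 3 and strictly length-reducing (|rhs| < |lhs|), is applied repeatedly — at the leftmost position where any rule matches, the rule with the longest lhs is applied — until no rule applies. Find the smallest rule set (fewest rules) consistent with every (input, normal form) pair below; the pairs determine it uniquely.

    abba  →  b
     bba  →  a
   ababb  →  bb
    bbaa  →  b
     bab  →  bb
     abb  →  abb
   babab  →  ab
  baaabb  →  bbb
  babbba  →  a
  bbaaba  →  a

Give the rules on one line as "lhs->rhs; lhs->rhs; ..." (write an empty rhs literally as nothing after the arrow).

  | abba => aa => b
  | bba => a
  | ababb => bb
  | bbaa => aa => b

aa->b; aba->; ba->b; bba->a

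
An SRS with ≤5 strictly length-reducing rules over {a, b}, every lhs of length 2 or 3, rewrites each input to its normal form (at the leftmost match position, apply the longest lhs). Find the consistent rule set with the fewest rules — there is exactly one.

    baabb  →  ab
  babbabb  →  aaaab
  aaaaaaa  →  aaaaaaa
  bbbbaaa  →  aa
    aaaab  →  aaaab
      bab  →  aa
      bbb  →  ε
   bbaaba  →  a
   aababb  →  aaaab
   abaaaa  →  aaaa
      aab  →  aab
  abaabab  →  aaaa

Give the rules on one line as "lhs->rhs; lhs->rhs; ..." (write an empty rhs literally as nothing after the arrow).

ba->; bab->aa; bb->b; bbb->

  | baabb => abb => ab
  | babbabb => aababb => aaaab
  | aaaaaaa
  | bbbbaaa => baaa => aa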